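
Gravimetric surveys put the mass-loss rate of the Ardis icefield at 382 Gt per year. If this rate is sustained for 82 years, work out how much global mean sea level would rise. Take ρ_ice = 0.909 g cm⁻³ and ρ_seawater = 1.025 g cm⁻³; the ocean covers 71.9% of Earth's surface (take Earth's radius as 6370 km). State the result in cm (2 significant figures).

Total mass lost = 382 Gt/yr × 82 yr = 3.132×10^4 Gt = 3.132×10^16 kg.
ρ_w = 1.025 g cm⁻³ = 1025 kg m⁻³, so water volume = 3.132×10^16 / 1025 = 3.056×10^13 m³.
Δh = 3.056×10^13 / 3.67×10^14 = 0.0834 m = 8.3 cm.

≈ 8.3 cm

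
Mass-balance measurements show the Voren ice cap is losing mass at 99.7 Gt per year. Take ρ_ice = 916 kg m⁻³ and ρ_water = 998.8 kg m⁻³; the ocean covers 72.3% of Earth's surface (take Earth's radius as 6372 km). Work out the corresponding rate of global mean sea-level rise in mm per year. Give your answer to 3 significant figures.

ρ_w = 998.8 kg m⁻³. Annual water volume added = 99.7 Gt / ρ_w = 9.970×10^13 kg / 998.8 kg m⁻³ = 9.982×10^10 m³.
Δh per year = 9.982×10^10 / 3.69×10^14 = 2.71×10^-4 m = 0.271 mm.

≈ 0.271 mm/yr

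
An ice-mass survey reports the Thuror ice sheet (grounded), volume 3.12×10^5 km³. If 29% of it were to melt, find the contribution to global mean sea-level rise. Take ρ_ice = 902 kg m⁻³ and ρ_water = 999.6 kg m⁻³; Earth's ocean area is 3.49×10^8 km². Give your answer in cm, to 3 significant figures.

Thuror: 0.29 × 3.12×10^5 km³ × (902/999.6) = 8.165×10^4 km³ of water.
Spread over 3.49×10^14 m² of ocean, Δh = 8.165×10^13 / 3.49×10^14 = 0.234 m = 23.4 cm.

≈ 23.4 cm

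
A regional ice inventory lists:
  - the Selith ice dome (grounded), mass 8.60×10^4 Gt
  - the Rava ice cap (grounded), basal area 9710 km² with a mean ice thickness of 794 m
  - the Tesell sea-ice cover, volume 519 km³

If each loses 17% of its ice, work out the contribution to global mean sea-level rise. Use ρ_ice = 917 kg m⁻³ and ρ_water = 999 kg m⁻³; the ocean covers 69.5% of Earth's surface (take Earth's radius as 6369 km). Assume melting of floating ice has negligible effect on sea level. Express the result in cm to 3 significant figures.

≈ 4.47 cm

Selith: 0.17 × 8.60×10^4 Gt = 1.462×10^16 kg; dividing by ρ_w = 999 kg m⁻³ gives 1.463×10^13 m³ of water.
Rava: ice volume = 9710 km² × 794 m = 7710 km³; 0.17 × 7710 × (917/999) = 1203 km³ of water.
The Tesell sea-ice cover is floating and already displaces its own weight of water, so its melt adds essentially nothing to sea level.
Total added water ≈ 1.584×10^13 m³ over 3.54×10^14 m² → Δh = 0.0447 m = 4.47 cm.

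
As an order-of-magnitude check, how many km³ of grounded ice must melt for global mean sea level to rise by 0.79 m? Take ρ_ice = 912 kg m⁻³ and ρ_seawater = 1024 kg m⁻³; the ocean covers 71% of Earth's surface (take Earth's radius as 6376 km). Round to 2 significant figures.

≈ 3.2×10^5 km³

Required water volume = Δh × A = 0.79 m × 3.63×10^14 m² = 2.865×10^14 m³ = 2.865×10^5 km³.
Ice volume = water volume × ρ_w/ρ_ice = 2.865×10^5 × 1024/912 = 3.2×10^5 km³.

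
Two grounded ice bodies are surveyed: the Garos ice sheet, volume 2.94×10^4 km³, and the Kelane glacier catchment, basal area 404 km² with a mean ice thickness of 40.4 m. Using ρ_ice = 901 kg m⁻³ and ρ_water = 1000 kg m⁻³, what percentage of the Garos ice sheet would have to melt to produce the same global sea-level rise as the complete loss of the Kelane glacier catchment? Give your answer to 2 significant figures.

Equal sea-level rise means equal mass of meltwater, i.e. equal mass of ice lost.
Ice mass of Kelane: 1.471×10^13 kg; ice mass of Garos: 2.649×10^16 kg.
Fraction required = 1.471×10^13 / 2.649×10^16 = 5.55×10^-4 → 0.056 %.

≈ 0.056 %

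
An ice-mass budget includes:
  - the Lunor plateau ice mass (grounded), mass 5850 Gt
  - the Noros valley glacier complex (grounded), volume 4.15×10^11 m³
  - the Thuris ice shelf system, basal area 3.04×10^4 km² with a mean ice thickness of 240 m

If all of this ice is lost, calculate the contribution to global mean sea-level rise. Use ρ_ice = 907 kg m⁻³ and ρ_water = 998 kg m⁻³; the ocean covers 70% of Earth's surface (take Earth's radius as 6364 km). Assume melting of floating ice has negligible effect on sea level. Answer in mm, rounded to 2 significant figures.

≈ 18 mm

Lunor: 5850 Gt = 5.850×10^15 kg; dividing by ρ_w = 998 kg m⁻³ gives 5.862×10^12 m³ of water.
Noros: 4.15×10^11 m³ × (907/998) = 3.772×10^11 m³ of water.
The Thuris ice shelf system is floating and already displaces its own weight of water, so its melt adds essentially nothing to sea level.
Total added water ≈ 6.239×10^12 m³ over 3.56×10^14 m² → Δh = 0.0175 m = 18 mm.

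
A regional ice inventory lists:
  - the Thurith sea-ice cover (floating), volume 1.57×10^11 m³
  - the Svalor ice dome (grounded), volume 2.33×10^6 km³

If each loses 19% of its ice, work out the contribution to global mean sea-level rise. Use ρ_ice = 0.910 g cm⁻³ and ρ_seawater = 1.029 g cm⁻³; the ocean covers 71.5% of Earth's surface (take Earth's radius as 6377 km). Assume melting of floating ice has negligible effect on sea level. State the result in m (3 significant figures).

≈ 1.07 m

The Thurith sea-ice cover is floating and already displaces its own weight of water, so its melt adds essentially nothing to sea level.
Svalor: 0.19 × 2.33×10^6 km³ × (910/1029) = 3.915×10^5 km³ of water.
Total added water ≈ 3.915×10^14 m³ over 3.65×10^14 m² → Δh = 1.07 m.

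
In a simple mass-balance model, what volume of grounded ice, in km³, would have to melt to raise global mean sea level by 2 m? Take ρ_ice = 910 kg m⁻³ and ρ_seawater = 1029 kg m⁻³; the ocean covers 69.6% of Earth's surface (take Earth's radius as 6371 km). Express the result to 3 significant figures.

≈ 8.03×10^5 km³

Required water volume = Δh × A = 2 m × 3.55×10^14 m² = 7.100×10^14 m³ = 7.100×10^5 km³.
Ice volume = water volume × ρ_w/ρ_ice = 7.100×10^5 × 1029/910 = 8.03×10^5 km³.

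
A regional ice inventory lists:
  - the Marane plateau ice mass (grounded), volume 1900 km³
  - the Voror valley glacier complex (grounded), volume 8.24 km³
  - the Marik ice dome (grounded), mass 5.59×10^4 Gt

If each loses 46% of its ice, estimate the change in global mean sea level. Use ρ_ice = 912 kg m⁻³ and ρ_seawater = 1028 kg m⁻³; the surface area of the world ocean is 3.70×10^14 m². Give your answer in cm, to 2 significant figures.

≈ 7.0 cm

Marane: 0.46 × 1900 km³ × (912/1028) = 775.4 km³ of water.
Voror: 0.46 × 8.24 km³ × (912/1028) = 3.363 km³ of water.
Marik: 0.46 × 5.59×10^4 Gt = 2.571×10^16 kg; dividing by ρ_w = 1028 kg m⁻³ gives 2.501×10^13 m³ of water.
Total added water ≈ 2.579×10^13 m³ over 3.70×10^14 m² → Δh = 0.0697 m = 7.0 cm.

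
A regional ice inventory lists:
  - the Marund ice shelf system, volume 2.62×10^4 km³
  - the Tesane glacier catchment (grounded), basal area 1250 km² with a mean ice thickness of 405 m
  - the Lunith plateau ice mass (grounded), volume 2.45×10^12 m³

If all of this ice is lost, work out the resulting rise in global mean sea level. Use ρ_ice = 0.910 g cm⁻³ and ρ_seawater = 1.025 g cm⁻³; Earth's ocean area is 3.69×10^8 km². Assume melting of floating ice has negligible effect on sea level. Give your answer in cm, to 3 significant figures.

≈ 0.711 cm

The Marund ice shelf system is floating and already displaces its own weight of water, so its melt adds essentially nothing to sea level.
Tesane: ice volume = 1250 km² × 405 m = 506.2 km³; 506.2 × (910/1025) = 449.5 km³ of water.
Lunith: 2.45×10^12 m³ × (910/1025) = 2.175×10^12 m³ of water.
Total added water ≈ 2.625×10^12 m³ over 3.69×10^14 m² → Δh = 7.11×10^-3 m = 0.711 cm.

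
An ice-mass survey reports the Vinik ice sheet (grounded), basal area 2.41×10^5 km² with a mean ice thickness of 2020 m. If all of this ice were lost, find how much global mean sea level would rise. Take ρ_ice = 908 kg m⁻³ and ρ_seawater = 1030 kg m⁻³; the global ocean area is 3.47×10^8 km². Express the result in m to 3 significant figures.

≈ 1.24 m

Vinik: ice volume = 2.41×10^5 km² × 2020 m = 4.868×10^5 km³; 4.868×10^5 × (908/1030) = 4.292×10^5 km³ of water.
Spread over 3.47×10^14 m² of ocean, Δh = 4.292×10^14 / 3.47×10^14 = 1.24 m.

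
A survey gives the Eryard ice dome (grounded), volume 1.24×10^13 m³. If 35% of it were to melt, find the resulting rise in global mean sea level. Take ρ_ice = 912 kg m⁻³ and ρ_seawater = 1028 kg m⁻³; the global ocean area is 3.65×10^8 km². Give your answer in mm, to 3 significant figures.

Eryard: 0.35 × 1.24×10^13 m³ × (912/1028) = 3.850×10^12 m³ of water.
Spread over 3.65×10^14 m² of ocean, Δh = 3.850×10^12 / 3.65×10^14 = 0.0105 m = 10.5 mm.

≈ 10.5 mm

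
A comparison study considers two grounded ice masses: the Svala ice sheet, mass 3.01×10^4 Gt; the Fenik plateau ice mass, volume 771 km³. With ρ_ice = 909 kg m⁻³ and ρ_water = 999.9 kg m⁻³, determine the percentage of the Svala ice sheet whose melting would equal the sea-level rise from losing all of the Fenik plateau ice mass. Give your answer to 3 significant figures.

≈ 2.33 %

Equal sea-level rise means equal mass of meltwater, i.e. equal mass of ice lost.
Ice mass of Fenik: 7.008×10^14 kg; ice mass of Svala: 3.010×10^16 kg.
Fraction required = 7.008×10^14 / 3.010×10^16 = 0.0233 → 2.33 %.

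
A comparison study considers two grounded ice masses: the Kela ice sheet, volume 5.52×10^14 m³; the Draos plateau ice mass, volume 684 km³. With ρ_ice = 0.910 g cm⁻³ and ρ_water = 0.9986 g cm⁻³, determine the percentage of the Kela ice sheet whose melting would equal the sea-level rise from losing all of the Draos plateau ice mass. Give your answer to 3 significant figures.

≈ 0.124 %

Equal sea-level rise means equal mass of meltwater, i.e. equal mass of ice lost.
Ice mass of Draos: 6.224×10^14 kg; ice mass of Kela: 5.023×10^17 kg.
Fraction required = 6.224×10^14 / 5.023×10^17 = 1.24×10^-3 → 0.124 %.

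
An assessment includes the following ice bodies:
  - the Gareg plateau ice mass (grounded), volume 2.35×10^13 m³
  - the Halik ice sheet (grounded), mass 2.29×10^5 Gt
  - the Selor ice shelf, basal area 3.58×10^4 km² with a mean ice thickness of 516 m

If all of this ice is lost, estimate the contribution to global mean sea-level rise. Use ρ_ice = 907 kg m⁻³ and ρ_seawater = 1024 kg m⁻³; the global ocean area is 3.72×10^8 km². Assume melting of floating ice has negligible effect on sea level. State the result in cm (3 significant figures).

≈ 65.7 cm

Gareg: 2.35×10^13 m³ × (907/1024) = 2.081×10^13 m³ of water.
Halik: 2.29×10^5 Gt = 2.290×10^17 kg; dividing by ρ_w = 1024 kg m⁻³ gives 2.236×10^14 m³ of water.
The Selor ice shelf is floating and already displaces its own weight of water, so its melt adds essentially nothing to sea level.
Total added water ≈ 2.444×10^14 m³ over 3.72×10^14 m² → Δh = 0.657 m = 65.7 cm.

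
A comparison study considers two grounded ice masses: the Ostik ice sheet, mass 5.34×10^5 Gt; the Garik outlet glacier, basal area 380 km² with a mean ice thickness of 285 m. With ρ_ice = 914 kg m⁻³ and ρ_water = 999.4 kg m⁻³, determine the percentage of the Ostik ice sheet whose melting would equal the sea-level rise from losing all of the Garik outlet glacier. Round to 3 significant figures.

Equal sea-level rise means equal mass of meltwater, i.e. equal mass of ice lost.
Ice mass of Garik: 9.899×10^13 kg; ice mass of Ostik: 5.340×10^17 kg.
Fraction required = 9.899×10^13 / 5.340×10^17 = 1.85×10^-4 → 0.0185 %.

≈ 0.0185 %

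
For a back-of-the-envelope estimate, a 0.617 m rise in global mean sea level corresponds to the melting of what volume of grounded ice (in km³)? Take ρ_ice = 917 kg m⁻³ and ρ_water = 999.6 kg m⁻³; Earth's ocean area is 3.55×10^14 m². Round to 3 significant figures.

≈ 2.39×10^5 km³

Required water volume = Δh × A = 0.617 m × 3.55×10^14 m² = 2.190×10^14 m³ = 2.190×10^5 km³.
Ice volume = water volume × ρ_w/ρ_ice = 2.190×10^5 × 999.6/917 = 2.39×10^5 km³.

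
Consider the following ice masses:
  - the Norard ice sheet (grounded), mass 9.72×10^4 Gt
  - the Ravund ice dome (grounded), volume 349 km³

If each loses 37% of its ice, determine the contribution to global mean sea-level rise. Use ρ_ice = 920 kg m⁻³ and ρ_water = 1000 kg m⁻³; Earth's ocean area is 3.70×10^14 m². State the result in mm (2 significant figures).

Norard: 0.37 × 9.72×10^4 Gt = 3.596×10^16 kg; dividing by ρ_w = 1000 kg m⁻³ gives 3.596×10^13 m³ of water.
Ravund: 0.37 × 349 km³ × (920/1000) = 118.8 km³ of water.
Total added water ≈ 3.608×10^13 m³ over 3.70×10^14 m² → Δh = 0.0975 m = 98 mm.

≈ 98 mm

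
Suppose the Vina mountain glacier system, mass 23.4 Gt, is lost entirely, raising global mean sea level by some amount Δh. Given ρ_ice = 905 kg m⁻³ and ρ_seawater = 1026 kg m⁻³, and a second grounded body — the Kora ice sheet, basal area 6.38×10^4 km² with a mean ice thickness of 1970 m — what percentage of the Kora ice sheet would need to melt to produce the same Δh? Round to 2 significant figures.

Equal sea-level rise means equal mass of meltwater, i.e. equal mass of ice lost.
Ice mass of Vina: 2.340×10^13 kg; ice mass of Kora: 1.137×10^17 kg.
Fraction required = 2.340×10^13 / 1.137×10^17 = 2.06×10^-4 → 0.021 %.

≈ 0.021 %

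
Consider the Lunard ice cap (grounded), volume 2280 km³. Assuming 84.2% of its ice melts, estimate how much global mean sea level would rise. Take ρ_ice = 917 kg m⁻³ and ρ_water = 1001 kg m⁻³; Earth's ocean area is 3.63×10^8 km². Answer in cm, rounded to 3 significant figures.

Lunard: 0.842 × 2280 km³ × (917/1001) = 1759 km³ of water.
Spread over 3.63×10^14 m² of ocean, Δh = 1.759×10^12 / 3.63×10^14 = 4.84×10^-3 m = 0.484 cm.

≈ 0.484 cm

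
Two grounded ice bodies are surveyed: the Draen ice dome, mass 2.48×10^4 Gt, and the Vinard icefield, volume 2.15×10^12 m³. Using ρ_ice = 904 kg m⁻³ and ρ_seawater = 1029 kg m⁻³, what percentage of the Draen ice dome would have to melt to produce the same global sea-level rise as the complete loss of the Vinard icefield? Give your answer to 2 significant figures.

Equal sea-level rise means equal mass of meltwater, i.e. equal mass of ice lost.
Ice mass of Vinard: 1.944×10^15 kg; ice mass of Draen: 2.480×10^16 kg.
Fraction required = 1.944×10^15 / 2.480×10^16 = 0.0784 → 7.8 %.

≈ 7.8 %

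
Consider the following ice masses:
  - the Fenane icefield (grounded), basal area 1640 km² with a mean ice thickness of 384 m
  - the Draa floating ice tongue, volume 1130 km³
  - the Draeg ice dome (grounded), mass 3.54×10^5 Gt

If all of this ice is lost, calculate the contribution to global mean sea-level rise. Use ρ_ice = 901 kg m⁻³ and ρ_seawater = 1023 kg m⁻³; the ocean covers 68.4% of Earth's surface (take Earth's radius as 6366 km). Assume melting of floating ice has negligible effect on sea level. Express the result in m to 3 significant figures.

Fenane: ice volume = 1640 km² × 384 m = 629.8 km³; 629.8 × (901/1023) = 554.7 km³ of water.
The Draa floating ice tongue is floating and already displaces its own weight of water, so its melt adds essentially nothing to sea level.
Draeg: 3.54×10^5 Gt = 3.540×10^17 kg; dividing by ρ_w = 1023 kg m⁻³ gives 3.460×10^14 m³ of water.
Total added water ≈ 3.466×10^14 m³ over 3.48×10^14 m² → Δh = 0.995 m.

≈ 0.995 m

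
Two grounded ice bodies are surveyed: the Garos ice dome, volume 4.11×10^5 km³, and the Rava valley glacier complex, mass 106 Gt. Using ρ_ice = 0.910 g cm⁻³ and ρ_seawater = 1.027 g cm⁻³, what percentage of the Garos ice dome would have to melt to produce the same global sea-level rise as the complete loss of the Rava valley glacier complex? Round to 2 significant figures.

≈ 0.028 %

Equal sea-level rise means equal mass of meltwater, i.e. equal mass of ice lost.
Ice mass of Rava: 1.060×10^14 kg; ice mass of Garos: 3.740×10^17 kg.
Fraction required = 1.060×10^14 / 3.740×10^17 = 2.83×10^-4 → 0.028 %.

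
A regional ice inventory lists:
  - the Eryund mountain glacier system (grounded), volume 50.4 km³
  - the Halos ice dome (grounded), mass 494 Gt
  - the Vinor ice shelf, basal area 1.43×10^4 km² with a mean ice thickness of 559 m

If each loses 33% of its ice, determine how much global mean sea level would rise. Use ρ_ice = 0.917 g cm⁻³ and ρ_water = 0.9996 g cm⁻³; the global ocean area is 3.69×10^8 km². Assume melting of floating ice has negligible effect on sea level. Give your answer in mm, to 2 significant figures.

Eryund: 0.33 × 50.4 km³ × (917/999.6) = 15.26 km³ of water.
Halos: 0.33 × 494 Gt = 1.630×10^14 kg; dividing by ρ_w = 0.9996 g cm⁻³ = 999.6 kg m⁻³ gives 1.631×10^11 m³ of water.
The Vinor ice shelf is floating and already displaces its own weight of water, so its melt adds essentially nothing to sea level.
Total added water ≈ 1.783×10^11 m³ over 3.69×10^14 m² → Δh = 4.83×10^-4 m = 0.48 mm.

≈ 0.48 mm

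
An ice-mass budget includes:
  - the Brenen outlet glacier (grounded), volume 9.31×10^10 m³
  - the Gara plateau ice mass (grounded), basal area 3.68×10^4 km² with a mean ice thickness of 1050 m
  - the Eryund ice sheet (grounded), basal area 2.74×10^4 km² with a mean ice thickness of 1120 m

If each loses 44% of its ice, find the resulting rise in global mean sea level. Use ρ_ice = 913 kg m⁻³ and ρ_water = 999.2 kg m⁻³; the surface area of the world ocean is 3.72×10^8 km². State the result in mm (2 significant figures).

Brenen: 0.44 × 9.31×10^10 m³ × (913/999.2) = 3.743×10^10 m³ of water.
Gara: ice volume = 3.68×10^4 km² × 1050 m = 3.864×10^4 km³; 0.44 × 3.864×10^4 × (913/999.2) = 1.553×10^4 km³ of water.
Eryund: ice volume = 2.74×10^4 km² × 1120 m = 3.069×10^4 km³; 0.44 × 3.069×10^4 × (913/999.2) = 1.234×10^4 km³ of water.
Total added water ≈ 2.791×10^13 m³ over 3.72×10^14 m² → Δh = 0.0750 m = 75 mm.

≈ 75 mm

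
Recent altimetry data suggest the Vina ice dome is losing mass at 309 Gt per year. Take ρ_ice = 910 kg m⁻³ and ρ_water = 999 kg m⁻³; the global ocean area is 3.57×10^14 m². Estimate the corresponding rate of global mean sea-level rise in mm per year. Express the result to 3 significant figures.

ρ_w = 999 kg m⁻³. Annual water volume added = 309 Gt / ρ_w = 3.090×10^14 kg / 999 kg m⁻³ = 3.093×10^11 m³.
Δh per year = 3.093×10^11 / 3.57×10^14 = 8.66×10^-4 m = 0.866 mm.

≈ 0.866 mm/yr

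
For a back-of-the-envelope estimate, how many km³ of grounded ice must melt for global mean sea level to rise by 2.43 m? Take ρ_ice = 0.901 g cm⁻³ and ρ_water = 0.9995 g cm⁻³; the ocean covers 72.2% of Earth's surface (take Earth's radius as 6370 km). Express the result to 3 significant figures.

Required water volume = Δh × A = 2.43 m × 3.68×10^14 m² = 8.946×10^14 m³ = 8.946×10^5 km³.
Ice volume = water volume × ρ_w/ρ_ice = 8.946×10^5 × 999.5/901 = 9.92×10^5 km³.

≈ 9.92×10^5 km³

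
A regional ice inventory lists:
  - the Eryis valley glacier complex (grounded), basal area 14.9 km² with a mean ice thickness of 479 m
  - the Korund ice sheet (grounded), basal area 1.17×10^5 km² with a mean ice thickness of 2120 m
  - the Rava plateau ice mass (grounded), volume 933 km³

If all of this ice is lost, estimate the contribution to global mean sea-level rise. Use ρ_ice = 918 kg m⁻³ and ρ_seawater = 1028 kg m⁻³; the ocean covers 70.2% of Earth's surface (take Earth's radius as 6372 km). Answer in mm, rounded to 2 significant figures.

≈ 620 mm

Eryis: ice volume = 14.9 km² × 479 m = 7.137 km³; 7.137 × (918/1028) = 6.373 km³ of water.
Korund: ice volume = 1.17×10^5 km² × 2120 m = 2.480×10^5 km³; 2.480×10^5 × (918/1028) = 2.215×10^5 km³ of water.
Rava: 933 km³ × (918/1028) = 833.2 km³ of water.
Total added water ≈ 2.223×10^14 m³ over 3.58×10^14 m² → Δh = 0.621 m = 620 mm.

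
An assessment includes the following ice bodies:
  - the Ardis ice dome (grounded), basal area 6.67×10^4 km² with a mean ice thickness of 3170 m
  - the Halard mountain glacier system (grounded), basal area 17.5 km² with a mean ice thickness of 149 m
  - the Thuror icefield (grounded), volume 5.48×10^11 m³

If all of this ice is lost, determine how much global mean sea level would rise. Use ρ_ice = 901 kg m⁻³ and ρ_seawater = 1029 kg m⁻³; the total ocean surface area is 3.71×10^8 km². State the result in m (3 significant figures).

≈ 0.500 m

Ardis: ice volume = 6.67×10^4 km² × 3170 m = 2.114×10^5 km³; 2.114×10^5 × (901/1029) = 1.851×10^5 km³ of water.
Halard: ice volume = 17.5 km² × 149 m = 2.607 km³; 2.607 × (901/1029) = 2.283 km³ of water.
Thuror: 5.48×10^11 m³ × (901/1029) = 4.798×10^11 m³ of water.
Total added water ≈ 1.856×10^14 m³ over 3.71×10^14 m² → Δh = 0.500 m.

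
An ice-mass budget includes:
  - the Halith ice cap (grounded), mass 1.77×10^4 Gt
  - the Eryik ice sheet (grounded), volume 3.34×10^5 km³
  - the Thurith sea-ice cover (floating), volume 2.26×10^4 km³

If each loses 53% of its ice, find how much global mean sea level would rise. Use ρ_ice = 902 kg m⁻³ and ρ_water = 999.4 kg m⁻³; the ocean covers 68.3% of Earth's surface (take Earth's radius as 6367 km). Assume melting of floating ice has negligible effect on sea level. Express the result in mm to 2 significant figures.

Halith: 0.53 × 1.77×10^4 Gt = 9.381×10^15 kg; dividing by ρ_w = 999.4 kg m⁻³ gives 9.387×10^12 m³ of water.
Eryik: 0.53 × 3.34×10^5 km³ × (902/999.4) = 1.598×10^5 km³ of water.
The Thurith sea-ice cover is floating and already displaces its own weight of water, so its melt adds essentially nothing to sea level.
Total added water ≈ 1.692×10^14 m³ over 3.48×10^14 m² → Δh = 0.486 m = 490 mm.

≈ 490 mm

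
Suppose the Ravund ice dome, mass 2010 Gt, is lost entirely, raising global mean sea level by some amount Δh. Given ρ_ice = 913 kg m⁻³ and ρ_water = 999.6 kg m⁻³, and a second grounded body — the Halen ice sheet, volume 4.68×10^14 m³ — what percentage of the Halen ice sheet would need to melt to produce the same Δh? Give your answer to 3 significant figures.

≈ 0.470 %

Equal sea-level rise means equal mass of meltwater, i.e. equal mass of ice lost.
Ice mass of Ravund: 2.010×10^15 kg; ice mass of Halen: 4.273×10^17 kg.
Fraction required = 2.010×10^15 / 4.273×10^17 = 4.70×10^-3 → 0.470 %.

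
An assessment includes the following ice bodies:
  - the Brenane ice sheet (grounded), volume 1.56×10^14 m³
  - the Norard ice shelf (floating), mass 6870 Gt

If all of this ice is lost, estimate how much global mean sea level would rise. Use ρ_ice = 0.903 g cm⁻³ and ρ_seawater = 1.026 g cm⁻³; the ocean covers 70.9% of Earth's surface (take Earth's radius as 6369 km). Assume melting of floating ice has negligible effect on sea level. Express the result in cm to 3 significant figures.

Brenane: 1.56×10^14 m³ × (903/1026) = 1.373×10^14 m³ of water.
The Norard ice shelf is floating and already displaces its own weight of water, so its melt adds essentially nothing to sea level.
Total added water ≈ 1.373×10^14 m³ over 3.61×10^14 m² → Δh = 0.380 m = 38.0 cm.

≈ 38.0 cm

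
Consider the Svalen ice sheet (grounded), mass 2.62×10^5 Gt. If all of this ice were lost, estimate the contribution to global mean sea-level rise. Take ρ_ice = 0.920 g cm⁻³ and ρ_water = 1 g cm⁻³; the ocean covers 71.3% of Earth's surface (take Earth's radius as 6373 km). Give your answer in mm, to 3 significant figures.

Svalen: 2.62×10^5 Gt = 2.620×10^17 kg; dividing by ρ_w = 1 g cm⁻³ = 1000 kg m⁻³ gives 2.620×10^14 m³ of water.
Spread over 3.64×10^14 m² of ocean, Δh = 2.620×10^14 / 3.64×10^14 = 0.720 m = 720 mm.

≈ 720 mm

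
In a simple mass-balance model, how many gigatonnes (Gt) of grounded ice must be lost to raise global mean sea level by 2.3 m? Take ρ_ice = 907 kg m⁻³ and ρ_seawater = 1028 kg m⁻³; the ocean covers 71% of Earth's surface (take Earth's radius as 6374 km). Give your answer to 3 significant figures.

≈ 8.57×10^5 Gt

Required water volume = Δh × A = 2.3 m × 3.62×10^14 m² = 8.337×10^14 m³.
ρ_w = 1028 kg m⁻³, so the mass of water = 8.337×10^14 m³ × 1028 kg m⁻³ = 8.571×10^17 kg = 8.57×10^5 Gt (and the same mass of ice, by conservation).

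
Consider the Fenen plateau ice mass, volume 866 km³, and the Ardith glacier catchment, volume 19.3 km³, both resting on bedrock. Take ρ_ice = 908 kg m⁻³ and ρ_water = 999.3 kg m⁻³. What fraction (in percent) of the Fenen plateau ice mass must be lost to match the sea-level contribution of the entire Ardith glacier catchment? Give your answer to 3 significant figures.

≈ 2.23 %

Equal sea-level rise means equal mass of meltwater, i.e. equal mass of ice lost.
Ice mass of Ardith: 1.752×10^13 kg; ice mass of Fenen: 7.863×10^14 kg.
Fraction required = 1.752×10^13 / 7.863×10^14 = 0.0223 → 2.23 %.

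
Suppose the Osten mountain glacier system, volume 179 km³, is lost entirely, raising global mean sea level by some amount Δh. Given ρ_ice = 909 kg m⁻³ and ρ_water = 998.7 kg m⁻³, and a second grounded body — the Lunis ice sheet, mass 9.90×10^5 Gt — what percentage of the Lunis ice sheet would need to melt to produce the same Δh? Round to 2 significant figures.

Equal sea-level rise means equal mass of meltwater, i.e. equal mass of ice lost.
Ice mass of Osten: 1.627×10^14 kg; ice mass of Lunis: 9.900×10^17 kg.
Fraction required = 1.627×10^14 / 9.900×10^17 = 1.64×10^-4 → 0.016 %.

≈ 0.016 %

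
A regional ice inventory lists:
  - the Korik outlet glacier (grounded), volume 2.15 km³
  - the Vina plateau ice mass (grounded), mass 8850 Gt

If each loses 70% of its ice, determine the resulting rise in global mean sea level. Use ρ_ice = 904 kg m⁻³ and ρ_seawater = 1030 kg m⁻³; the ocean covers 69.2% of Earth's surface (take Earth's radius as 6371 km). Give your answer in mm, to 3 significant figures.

≈ 17.0 mm

Korik: 0.7 × 2.15 km³ × (904/1030) = 1.321 km³ of water.
Vina: 0.7 × 8850 Gt = 6.195×10^15 kg; dividing by ρ_w = 1030 kg m⁻³ gives 6.015×10^12 m³ of water.
Total added water ≈ 6.016×10^12 m³ over 3.53×10^14 m² → Δh = 0.0170 m = 17.0 mm.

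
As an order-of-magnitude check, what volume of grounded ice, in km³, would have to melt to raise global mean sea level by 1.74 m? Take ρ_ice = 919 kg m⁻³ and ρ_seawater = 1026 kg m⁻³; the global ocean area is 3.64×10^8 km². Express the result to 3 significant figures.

Required water volume = Δh × A = 1.74 m × 3.64×10^14 m² = 6.334×10^14 m³ = 6.334×10^5 km³.
Ice volume = water volume × ρ_w/ρ_ice = 6.334×10^5 × 1026/919 = 7.07×10^5 km³.

≈ 7.07×10^5 km³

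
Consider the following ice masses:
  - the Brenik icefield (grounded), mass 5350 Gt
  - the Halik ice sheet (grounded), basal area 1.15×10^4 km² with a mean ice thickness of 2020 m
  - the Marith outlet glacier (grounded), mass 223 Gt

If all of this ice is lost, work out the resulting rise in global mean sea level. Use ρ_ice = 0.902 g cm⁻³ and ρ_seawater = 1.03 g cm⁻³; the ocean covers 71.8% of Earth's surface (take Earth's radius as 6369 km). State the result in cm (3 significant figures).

Brenik: 5350 Gt = 5.350×10^15 kg; dividing by ρ_w = 1.03 g cm⁻³ = 1030 kg m⁻³ gives 5.194×10^12 m³ of water.
Halik: ice volume = 1.15×10^4 km² × 2020 m = 2.323×10^4 km³; 2.323×10^4 × (902/1030) = 2.034×10^4 km³ of water.
Marith: 223 Gt = 2.230×10^14 kg; dividing by ρ_w = 1030 kg m⁻³ gives 2.165×10^11 m³ of water.
Total added water ≈ 2.575×10^13 m³ over 3.66×10^14 m² → Δh = 0.0704 m = 7.04 cm.

≈ 7.04 cm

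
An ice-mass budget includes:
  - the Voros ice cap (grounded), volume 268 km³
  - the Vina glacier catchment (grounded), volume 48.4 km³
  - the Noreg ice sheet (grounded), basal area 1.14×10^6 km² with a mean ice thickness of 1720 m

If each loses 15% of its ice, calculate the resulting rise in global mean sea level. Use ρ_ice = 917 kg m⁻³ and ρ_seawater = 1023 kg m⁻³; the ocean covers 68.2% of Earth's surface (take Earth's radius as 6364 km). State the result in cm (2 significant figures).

≈ 76 cm

Voros: 0.15 × 268 km³ × (917/1023) = 36.03 km³ of water.
Vina: 0.15 × 48.4 km³ × (917/1023) = 6.508 km³ of water.
Noreg: ice volume = 1.14×10^6 km² × 1720 m = 1.961×10^6 km³; 0.15 × 1.961×10^6 × (917/1023) = 2.636×10^5 km³ of water.
Total added water ≈ 2.637×10^14 m³ over 3.47×10^14 m² → Δh = 0.760 m = 76 cm.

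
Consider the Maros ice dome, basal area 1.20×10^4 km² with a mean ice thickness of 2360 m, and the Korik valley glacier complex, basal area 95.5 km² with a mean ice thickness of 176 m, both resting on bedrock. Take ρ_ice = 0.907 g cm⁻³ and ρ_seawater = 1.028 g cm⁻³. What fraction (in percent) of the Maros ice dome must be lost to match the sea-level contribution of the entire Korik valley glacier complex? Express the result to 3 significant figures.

≈ 0.0594 %

Equal sea-level rise means equal mass of meltwater, i.e. equal mass of ice lost.
Ice mass of Korik: 1.524×10^13 kg; ice mass of Maros: 2.569×10^16 kg.
Fraction required = 1.524×10^13 / 2.569×10^16 = 5.94×10^-4 → 0.0594 %.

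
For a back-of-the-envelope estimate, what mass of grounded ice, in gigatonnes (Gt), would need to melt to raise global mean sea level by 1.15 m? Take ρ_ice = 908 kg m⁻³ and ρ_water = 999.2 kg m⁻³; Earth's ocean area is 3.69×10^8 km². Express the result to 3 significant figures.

≈ 4.24×10^5 Gt

Required water volume = Δh × A = 1.15 m × 3.69×10^14 m² = 4.243×10^14 m³.
ρ_w = 999.2 kg m⁻³, so the mass of water = 4.243×10^14 m³ × 999.2 kg m⁻³ = 4.240×10^17 kg = 4.24×10^5 Gt (and the same mass of ice, by conservation).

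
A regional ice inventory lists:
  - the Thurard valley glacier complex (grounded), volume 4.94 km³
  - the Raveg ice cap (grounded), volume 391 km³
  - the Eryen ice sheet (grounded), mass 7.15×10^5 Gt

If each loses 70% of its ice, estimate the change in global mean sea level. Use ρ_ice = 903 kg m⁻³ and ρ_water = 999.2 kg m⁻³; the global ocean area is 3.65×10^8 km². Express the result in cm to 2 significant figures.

≈ 140 cm

Thurard: 0.7 × 4.94 km³ × (903/999.2) = 3.125 km³ of water.
Raveg: 0.7 × 391 km³ × (903/999.2) = 247.3 km³ of water.
Eryen: 0.7 × 7.15×10^5 Gt = 5.005×10^17 kg; dividing by ρ_w = 999.2 kg m⁻³ gives 5.009×10^14 m³ of water.
Total added water ≈ 5.012×10^14 m³ over 3.65×10^14 m² → Δh = 1.37 m = 140 cm.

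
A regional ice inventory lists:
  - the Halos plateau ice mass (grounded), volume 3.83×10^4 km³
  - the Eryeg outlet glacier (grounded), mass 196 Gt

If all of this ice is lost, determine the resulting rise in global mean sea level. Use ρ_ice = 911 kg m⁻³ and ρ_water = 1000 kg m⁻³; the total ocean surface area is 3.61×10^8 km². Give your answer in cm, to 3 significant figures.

Halos: 3.83×10^4 km³ × (911/1000) = 3.489×10^4 km³ of water.
Eryeg: 196 Gt = 1.960×10^14 kg; dividing by ρ_w = 1000 kg m⁻³ gives 1.960×10^11 m³ of water.
Total added water ≈ 3.509×10^13 m³ over 3.61×10^14 m² → Δh = 0.0972 m = 9.72 cm.

≈ 9.72 cm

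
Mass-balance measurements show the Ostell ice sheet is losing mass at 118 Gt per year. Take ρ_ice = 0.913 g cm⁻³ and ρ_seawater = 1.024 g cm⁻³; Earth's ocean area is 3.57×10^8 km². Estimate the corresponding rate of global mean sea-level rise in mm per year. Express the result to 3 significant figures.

≈ 0.323 mm/yr

ρ_w = 1.024 g cm⁻³ = 1024 kg m⁻³. Annual water volume added = 118 Gt / ρ_w = 1.180×10^14 kg / 1024 kg m⁻³ = 1.152×10^11 m³.
Δh per year = 1.152×10^11 / 3.57×10^14 = 3.23×10^-4 m = 0.323 mm.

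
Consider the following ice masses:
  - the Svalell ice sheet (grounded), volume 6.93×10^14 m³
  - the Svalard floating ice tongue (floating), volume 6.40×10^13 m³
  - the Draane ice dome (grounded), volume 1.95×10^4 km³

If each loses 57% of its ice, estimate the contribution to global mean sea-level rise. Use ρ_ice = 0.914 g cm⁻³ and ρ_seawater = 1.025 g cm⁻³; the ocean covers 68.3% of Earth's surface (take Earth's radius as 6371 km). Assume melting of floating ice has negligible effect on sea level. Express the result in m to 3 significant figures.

Svalell: 0.57 × 6.93×10^14 m³ × (914/1025) = 3.522×10^14 m³ of water.
The Svalard floating ice tongue is floating and already displaces its own weight of water, so its melt adds essentially nothing to sea level.
Draane: 0.57 × 1.95×10^4 km³ × (914/1025) = 9911 km³ of water.
Total added water ≈ 3.621×10^14 m³ over 3.48×10^14 m² → Δh = 1.04 m.

≈ 1.04 m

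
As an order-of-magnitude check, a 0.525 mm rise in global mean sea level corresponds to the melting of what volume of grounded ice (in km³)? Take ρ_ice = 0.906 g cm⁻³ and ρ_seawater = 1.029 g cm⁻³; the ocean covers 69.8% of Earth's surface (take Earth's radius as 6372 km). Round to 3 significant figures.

≈ 212 km³

Required water volume = Δh × A = 0.000525 m × 3.56×10^14 m² = 1.870×10^11 m³ = 187.0 km³.
Ice volume = water volume × ρ_w/ρ_ice = 187.0 × 1029/906 = 212 km³.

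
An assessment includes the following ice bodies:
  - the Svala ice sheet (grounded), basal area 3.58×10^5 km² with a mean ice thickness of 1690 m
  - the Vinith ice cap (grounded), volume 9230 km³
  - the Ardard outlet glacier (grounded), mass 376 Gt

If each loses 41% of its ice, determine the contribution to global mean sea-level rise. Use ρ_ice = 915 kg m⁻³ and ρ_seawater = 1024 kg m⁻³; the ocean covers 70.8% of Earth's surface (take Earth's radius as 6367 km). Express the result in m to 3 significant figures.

≈ 0.624 m

Svala: ice volume = 3.58×10^5 km² × 1690 m = 6.050×10^5 km³; 0.41 × 6.050×10^5 × (915/1024) = 2.217×10^5 km³ of water.
Vinith: 0.41 × 9230 km³ × (915/1024) = 3381 km³ of water.
Ardard: 0.41 × 376 Gt = 1.542×10^14 kg; dividing by ρ_w = 1024 kg m⁻³ gives 1.505×10^11 m³ of water.
Total added water ≈ 2.252×10^14 m³ over 3.61×10^14 m² → Δh = 0.624 m.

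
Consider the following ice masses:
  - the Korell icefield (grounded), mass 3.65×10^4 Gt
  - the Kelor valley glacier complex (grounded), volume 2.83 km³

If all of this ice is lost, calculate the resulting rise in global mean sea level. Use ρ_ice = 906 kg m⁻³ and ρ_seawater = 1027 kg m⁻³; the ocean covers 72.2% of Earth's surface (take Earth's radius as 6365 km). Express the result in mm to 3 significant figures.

Korell: 3.65×10^4 Gt = 3.650×10^16 kg; dividing by ρ_w = 1027 kg m⁻³ gives 3.554×10^13 m³ of water.
Kelor: 2.83 km³ × (906/1027) = 2.497 km³ of water.
Total added water ≈ 3.554×10^13 m³ over 3.68×10^14 m² → Δh = 0.0967 m = 96.7 mm.

≈ 96.7 mm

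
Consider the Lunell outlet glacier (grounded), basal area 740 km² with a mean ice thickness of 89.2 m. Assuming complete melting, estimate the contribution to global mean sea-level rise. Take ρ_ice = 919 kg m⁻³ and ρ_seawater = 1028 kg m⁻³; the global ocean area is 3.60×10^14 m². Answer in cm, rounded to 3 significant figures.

Lunell: ice volume = 740 km² × 89.2 m = 66.01 km³; 66.01 × (919/1028) = 59.01 km³ of water.
Spread over 3.60×10^14 m² of ocean, Δh = 5.901×10^10 / 3.60×10^14 = 1.64×10^-4 m = 0.0164 cm.

≈ 0.0164 cm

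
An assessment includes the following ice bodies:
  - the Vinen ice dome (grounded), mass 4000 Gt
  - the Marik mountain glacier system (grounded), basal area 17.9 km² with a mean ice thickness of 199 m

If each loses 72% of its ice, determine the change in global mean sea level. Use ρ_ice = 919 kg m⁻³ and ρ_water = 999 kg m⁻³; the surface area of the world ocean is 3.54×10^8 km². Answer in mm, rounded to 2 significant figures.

≈ 8.2 mm

Vinen: 0.72 × 4000 Gt = 2.880×10^15 kg; dividing by ρ_w = 999 kg m⁻³ gives 2.883×10^12 m³ of water.
Marik: ice volume = 17.9 km² × 199 m = 3.562 km³; 0.72 × 3.562 × (919/999) = 2.359 km³ of water.
Total added water ≈ 2.885×10^12 m³ over 3.54×10^14 m² → Δh = 8.15×10^-3 m = 8.2 mm.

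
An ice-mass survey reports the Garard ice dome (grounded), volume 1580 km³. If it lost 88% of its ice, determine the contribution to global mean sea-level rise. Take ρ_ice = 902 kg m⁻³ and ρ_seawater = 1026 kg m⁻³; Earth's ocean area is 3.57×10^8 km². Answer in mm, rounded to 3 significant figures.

Garard: 0.88 × 1580 km³ × (902/1026) = 1222 km³ of water.
Spread over 3.57×10^14 m² of ocean, Δh = 1.222×10^12 / 3.57×10^14 = 3.42×10^-3 m = 3.42 mm.

≈ 3.42 mm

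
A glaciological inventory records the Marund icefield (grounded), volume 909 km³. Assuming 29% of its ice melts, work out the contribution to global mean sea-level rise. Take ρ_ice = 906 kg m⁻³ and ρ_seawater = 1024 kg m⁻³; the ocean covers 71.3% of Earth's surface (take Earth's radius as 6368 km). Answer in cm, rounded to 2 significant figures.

≈ 0.064 cm

Marund: 0.29 × 909 km³ × (906/1024) = 233.2 km³ of water.
Spread over 3.63×10^14 m² of ocean, Δh = 2.332×10^11 / 3.63×10^14 = 6.42×10^-4 m = 0.064 cm.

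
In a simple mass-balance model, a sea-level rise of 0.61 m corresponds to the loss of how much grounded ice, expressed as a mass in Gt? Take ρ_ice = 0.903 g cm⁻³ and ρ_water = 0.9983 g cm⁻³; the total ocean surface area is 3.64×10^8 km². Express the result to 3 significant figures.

≈ 2.22×10^5 Gt

Required water volume = Δh × A = 0.61 m × 3.64×10^14 m² = 2.220×10^14 m³.
ρ_w = 0.9983 g cm⁻³ = 998.3 kg m⁻³, so the mass of water = 2.220×10^14 m³ × 998.3 kg m⁻³ = 2.217×10^17 kg = 2.22×10^5 Gt (and the same mass of ice, by conservation).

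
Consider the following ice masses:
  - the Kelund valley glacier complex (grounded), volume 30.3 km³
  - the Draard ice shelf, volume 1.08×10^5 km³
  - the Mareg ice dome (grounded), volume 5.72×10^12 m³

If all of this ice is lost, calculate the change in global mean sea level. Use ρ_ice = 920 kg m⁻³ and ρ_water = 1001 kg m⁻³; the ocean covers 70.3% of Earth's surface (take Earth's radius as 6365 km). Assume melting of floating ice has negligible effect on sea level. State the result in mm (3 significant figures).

≈ 14.8 mm

Kelund: 30.3 km³ × (920/1001) = 27.85 km³ of water.
The Draard ice shelf is floating and already displaces its own weight of water, so its melt adds essentially nothing to sea level.
Mareg: 5.72×10^12 m³ × (920/1001) = 5.257×10^12 m³ of water.
Total added water ≈ 5.285×10^12 m³ over 3.58×10^14 m² → Δh = 0.0148 m = 14.8 mm.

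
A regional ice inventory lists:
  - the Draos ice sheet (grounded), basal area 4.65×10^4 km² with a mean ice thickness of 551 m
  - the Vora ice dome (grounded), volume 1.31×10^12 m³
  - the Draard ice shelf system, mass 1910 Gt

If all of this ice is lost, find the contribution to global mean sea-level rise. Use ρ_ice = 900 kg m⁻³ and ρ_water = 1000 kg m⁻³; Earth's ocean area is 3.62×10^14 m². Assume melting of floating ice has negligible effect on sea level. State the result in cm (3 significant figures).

≈ 6.70 cm

Draos: ice volume = 4.65×10^4 km² × 551 m = 2.562×10^4 km³; 2.562×10^4 × (900/1000) = 2.306×10^4 km³ of water.
Vora: 1.31×10^12 m³ × (900/1000) = 1.179×10^12 m³ of water.
The Draard ice shelf system is floating and already displaces its own weight of water, so its melt adds essentially nothing to sea level.
Total added water ≈ 2.424×10^13 m³ over 3.62×10^14 m² → Δh = 0.0670 m = 6.70 cm.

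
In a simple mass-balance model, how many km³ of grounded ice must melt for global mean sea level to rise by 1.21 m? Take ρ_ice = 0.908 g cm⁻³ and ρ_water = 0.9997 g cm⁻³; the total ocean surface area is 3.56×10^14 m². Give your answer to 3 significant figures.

Required water volume = Δh × A = 1.21 m × 3.56×10^14 m² = 4.308×10^14 m³ = 4.308×10^5 km³.
Ice volume = water volume × ρ_w/ρ_ice = 4.308×10^5 × 999.7/908 = 4.74×10^5 km³.

≈ 4.74×10^5 km³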